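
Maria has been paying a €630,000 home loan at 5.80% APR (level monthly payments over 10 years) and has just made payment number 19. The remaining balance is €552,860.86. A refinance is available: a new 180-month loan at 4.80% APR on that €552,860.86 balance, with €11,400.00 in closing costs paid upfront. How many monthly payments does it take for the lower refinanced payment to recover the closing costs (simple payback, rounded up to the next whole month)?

5 months

Current payment = 630,000 × 5.8%/12 / (1 − (1+0.0048333)^−120) = €6,931.19.
Refinanced payment = 552,860.86 × 0.0040000 / (1 − (1+0.0040000)^−180) = €4,314.61.
Monthly savings = €6,931.19 − €4,314.61 = €2,616.58.
Break-even = €11,400.00 / €2,616.58 = 4.36 → 5 months.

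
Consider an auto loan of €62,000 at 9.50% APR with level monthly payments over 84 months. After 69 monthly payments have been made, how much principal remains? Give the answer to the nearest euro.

With monthly rate i = 9.5%/12 = 0.0079167, the balance after k of n payments is P · [(1+i)^n − (1+i)^k] / [(1+i)^n − 1].
(1+0.0079167)^84 = 1.93940557 and (1+0.0079167)^69 = 1.72305539, so the balance is 62,000 × (1.93940557 − 1.72305539) / (1.93940557 − 1) = €14,278.94.

€14,279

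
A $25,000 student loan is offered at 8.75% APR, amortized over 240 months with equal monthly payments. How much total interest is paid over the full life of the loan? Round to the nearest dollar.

At 8.75% the monthly rate is 0.0072917, so the payment is 25,000 × 0.0072917 / (1 − 1.0072917^−240) = $220.93.
Total paid = 240 × $220.93 = $53,023.20; interest = $53,023.20 − $25,000 = $28,023.20.

$28,023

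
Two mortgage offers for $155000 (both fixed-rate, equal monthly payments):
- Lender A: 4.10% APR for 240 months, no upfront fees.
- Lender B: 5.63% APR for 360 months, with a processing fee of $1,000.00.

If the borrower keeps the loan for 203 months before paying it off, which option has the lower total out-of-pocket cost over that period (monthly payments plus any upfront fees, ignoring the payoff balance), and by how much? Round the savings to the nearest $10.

Lender A: at 4.10% the monthly rate is 0.0034167, so the payment is 155,000 × 0.0034167 / (1 − 1.0034167^−240) = $947.46.
Lender B: at 5.63% the monthly rate is 0.0046917, so the payment is 155,000 × 0.0046917 / (1 − 1.0046917^−360) = $892.76.
Over 203 months: Lender A costs 203 × $947.46 = $192,334.38; Lender B costs 203 × $892.76 + $1,000.00 = $182,230.28.
Lender B is cheaper by $192,334.38 − $182,230.28 = $10,104.10.

Lender B by $10,100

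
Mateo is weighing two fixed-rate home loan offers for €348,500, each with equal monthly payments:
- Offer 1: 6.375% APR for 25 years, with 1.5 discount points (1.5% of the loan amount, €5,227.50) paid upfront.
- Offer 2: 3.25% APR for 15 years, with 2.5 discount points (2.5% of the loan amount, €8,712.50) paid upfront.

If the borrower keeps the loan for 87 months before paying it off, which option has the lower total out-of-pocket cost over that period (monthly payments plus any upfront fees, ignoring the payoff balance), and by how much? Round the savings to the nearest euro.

Offer 1 by €14,173

Offer 1: at 6.375% the monthly rate is 0.0053125, so the payment is 348,500 × 0.0053125 / (1 − 1.0053125^−300) = €2,325.95.
Offer 2: at 3.25% the monthly rate is 0.0027083, so the payment is 348,500 × 0.0027083 / (1 − 1.0027083^−180) = €2,448.80.
Over 87 months: Offer 1 costs 87 × €2,325.95 + €5,227.50 = €207,585.15; Offer 2 costs 87 × €2,448.80 + €8,712.50 = €221,758.10.
Offer 1 is cheaper by €221,758.10 − €207,585.15 = €14,172.95.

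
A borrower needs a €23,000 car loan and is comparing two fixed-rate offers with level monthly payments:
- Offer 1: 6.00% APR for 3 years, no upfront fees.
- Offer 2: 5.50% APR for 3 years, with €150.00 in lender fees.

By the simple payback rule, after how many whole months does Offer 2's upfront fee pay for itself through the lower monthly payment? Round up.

Offer 1: at 6.00% the monthly rate is 0.0050000, so the payment is 23,000 × 0.0050000 / (1 − 1.0050000^−36) = €699.70.
Offer 2: at 5.50% the monthly rate is 0.0045833, so the payment is 23,000 × 0.0045833 / (1 − 1.0045833^−36) = €694.51.
Monthly savings = €699.70 − €694.51 = €5.19.
Break-even = €150.00 / €5.19 = 28.90 → 29 months.

29 months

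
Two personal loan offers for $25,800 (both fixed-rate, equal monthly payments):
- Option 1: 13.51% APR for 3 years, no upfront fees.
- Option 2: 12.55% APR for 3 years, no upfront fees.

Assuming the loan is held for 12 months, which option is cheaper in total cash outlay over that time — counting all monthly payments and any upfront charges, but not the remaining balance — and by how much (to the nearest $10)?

Option 1: monthly rate = 13.51%/12 = 0.0112583; payment = 25,800 × 0.0112583 / (1 − (1+0.0112583)^−36) = $875.66.
Option 2: monthly rate = 12.55%/12 = 0.0104583; payment = 25,800 × 0.0104583 / (1 − (1+0.0104583)^−36) = $863.72.
Over 12 months: Option 1 costs 12 × $875.66 = $10,507.92; Option 2 costs 12 × $863.72 = $10,364.64.
Option 2 is cheaper by $10,507.92 − $10,364.64 = $143.28.

Option 2 by $140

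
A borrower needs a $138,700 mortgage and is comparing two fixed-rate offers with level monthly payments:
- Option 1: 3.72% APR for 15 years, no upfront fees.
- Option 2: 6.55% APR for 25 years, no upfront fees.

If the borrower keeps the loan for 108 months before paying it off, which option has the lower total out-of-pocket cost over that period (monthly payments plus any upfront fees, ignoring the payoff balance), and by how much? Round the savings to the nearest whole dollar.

Option 1: at 3.72% the monthly rate is 0.0031000, so the payment is 138,700 × 0.0031000 / (1 − 1.0031000^−180) = $1,006.59.
Option 2: monthly rate = 6.55%/12 = 0.0054583; payment = 138,700 × 0.0054583 / (1 − (1+0.0054583)^−300) = $940.85.
Over 108 months: Option 1 costs 108 × $1,006.59 = $108,711.72; Option 2 costs 108 × $940.85 = $101,611.80.
Option 2 is cheaper by $108,711.72 − $101,611.80 = $7,099.92.

Option 2 by $7,100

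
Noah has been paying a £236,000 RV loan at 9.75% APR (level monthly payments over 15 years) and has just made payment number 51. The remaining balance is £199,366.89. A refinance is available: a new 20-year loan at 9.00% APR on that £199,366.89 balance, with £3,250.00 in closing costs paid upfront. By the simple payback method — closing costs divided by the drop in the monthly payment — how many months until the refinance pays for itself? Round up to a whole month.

Current payment = 236,000 × 9.75%/12 / (1 − (1+0.0081250)^−180) = £2,500.10.
Refinanced payment = 199,366.89 × 0.0075000 / (1 − (1+0.0075000)^−240) = £1,793.76.
Monthly savings = £2,500.10 − £1,793.76 = £706.34.
Break-even = £3,250.00 / £706.34 = 4.60 → 5 months.

5 months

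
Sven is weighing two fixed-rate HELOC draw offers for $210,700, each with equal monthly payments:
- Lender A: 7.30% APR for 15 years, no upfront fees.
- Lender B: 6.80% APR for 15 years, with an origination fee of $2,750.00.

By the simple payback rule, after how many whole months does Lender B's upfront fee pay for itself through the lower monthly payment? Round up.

47 months

Lender A: monthly rate = 7.3%/12 = 0.0060833; payment = 210,700 × 0.0060833 / (1 − (1+0.0060833)^−180) = $1,929.35.
Lender B: monthly rate = 6.8%/12 = 0.0056667; payment = 210,700 × 0.0056667 / (1 − (1+0.0056667)^−180) = $1,870.35.
Monthly savings = $1,929.35 − $1,870.35 = $59.00.
Break-even = $2,750.00 / $59.00 = 46.61 → 47 months.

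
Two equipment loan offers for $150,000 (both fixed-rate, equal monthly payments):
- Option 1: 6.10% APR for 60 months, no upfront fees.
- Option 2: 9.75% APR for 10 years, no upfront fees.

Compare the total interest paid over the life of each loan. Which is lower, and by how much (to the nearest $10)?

Option 1: at 6.10% the monthly rate is 0.0050833, so the payment is 150,000 × 0.0050833 / (1 − 1.0050833^−60) = $2,906.90.
Total interest on Option 1 = 60 × $2,906.90 − $150,000 = $24,414.00.
Option 2: monthly rate = 9.75%/12 = 0.0081250; payment = 150,000 × 0.0081250 / (1 − (1+0.0081250)^−120) = $1,961.55.
Total interest on Option 2 = 120 × $1,961.55 − $150,000 = $85,386.00.
Option 1 is lower by $60,972.00.

Option 1 by $60,970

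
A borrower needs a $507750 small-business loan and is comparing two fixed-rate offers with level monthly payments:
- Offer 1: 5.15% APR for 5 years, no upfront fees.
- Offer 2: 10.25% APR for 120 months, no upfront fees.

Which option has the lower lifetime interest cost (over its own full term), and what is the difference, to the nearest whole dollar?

Offer 1 by $236,645

Offer 1: monthly rate = 5.15%/12 = 0.0042917; payment = 507,750 × 0.0042917 / (1 − (1+0.0042917)^−60) = $9,616.80.
Total interest on Offer 1 = 60 × $9,616.80 − $507,750 = $69,258.00.
Offer 2: at 10.25% the monthly rate is 0.0085417, so the payment is 507,750 × 0.0085417 / (1 − 1.0085417^−120) = $6,780.44.
Total interest on Offer 2 = 120 × $6,780.44 − $507,750 = $305,902.80.
Offer 1 is lower by $236,644.80.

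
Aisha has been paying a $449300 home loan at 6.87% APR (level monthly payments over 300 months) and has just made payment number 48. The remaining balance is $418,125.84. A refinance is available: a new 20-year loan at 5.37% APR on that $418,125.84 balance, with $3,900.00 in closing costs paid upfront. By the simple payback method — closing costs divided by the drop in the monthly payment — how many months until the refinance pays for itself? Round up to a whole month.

Current payment = 449,300 × 6.87%/12 / (1 − (1+0.0057250)^−300) = $3,138.40.
Refinanced payment = 418,125.84 × 0.0044750 / (1 − (1+0.0044750)^−240) = $2,845.62.
Monthly savings = $3,138.40 − $2,845.62 = $292.78.
Break-even = $3,900.00 / $292.78 = 13.32 → 14 months.

14 months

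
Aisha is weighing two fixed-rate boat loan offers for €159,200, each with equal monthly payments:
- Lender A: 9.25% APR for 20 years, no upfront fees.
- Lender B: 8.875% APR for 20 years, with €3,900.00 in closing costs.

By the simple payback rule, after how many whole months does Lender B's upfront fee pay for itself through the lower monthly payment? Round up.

102 months

Lender A: monthly rate = 9.25%/12 = 0.0077083; payment = 159,200 × 0.0077083 / (1 − (1+0.0077083)^−240) = €1,458.06.
Lender B: at 8.875% the monthly rate is 0.0073958, so the payment is 159,200 × 0.0073958 / (1 − 1.0073958^−240) = €1,419.59.
Monthly savings = €1,458.06 − €1,419.59 = €38.47.
Break-even = €3,900.00 / €38.47 = 101.38 → 102 months.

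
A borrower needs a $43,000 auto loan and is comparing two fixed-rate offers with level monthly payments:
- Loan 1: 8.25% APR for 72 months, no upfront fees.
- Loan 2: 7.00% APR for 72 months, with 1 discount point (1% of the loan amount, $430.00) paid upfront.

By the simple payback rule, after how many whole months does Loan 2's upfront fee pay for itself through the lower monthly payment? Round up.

Loan 1: at 8.25% the monthly rate is 0.0068750, so the payment is 43,000 × 0.0068750 / (1 − 1.0068750^−72) = $759.19.
Loan 2: at 7.00% the monthly rate is 0.0058333, so the payment is 43,000 × 0.0058333 / (1 − 1.0058333^−72) = $733.11.
Monthly savings = $759.19 − $733.11 = $26.08.
Break-even = $430.00 / $26.08 = 16.49 → 17 months.

17 months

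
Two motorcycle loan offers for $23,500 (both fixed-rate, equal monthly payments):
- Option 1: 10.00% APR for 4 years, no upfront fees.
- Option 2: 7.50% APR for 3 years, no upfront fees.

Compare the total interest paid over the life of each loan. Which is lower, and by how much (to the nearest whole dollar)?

Option 1: at 10.00% the monthly rate is 0.0083333, so the payment is 23,500 × 0.0083333 / (1 − 1.0083333^−48) = $596.02.
Total interest on Option 1 = 48 × $596.02 − $23,500 = $5,108.96.
Option 2: monthly rate = 7.5%/12 = 0.0062500; payment = 23,500 × 0.0062500 / (1 − (1+0.0062500)^−36) = $731.00.
Total interest on Option 2 = 36 × $731.00 − $23,500 = $2,816.00.
Option 2 is lower by $2,292.96.

Option 2 by $2,293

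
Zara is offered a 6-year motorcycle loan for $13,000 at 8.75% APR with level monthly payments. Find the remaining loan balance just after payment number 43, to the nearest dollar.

$6,063

With monthly rate i = 8.75%/12 = 0.0072917, the balance after k of n payments is P · [(1+i)^n − (1+i)^k] / [(1+i)^n − 1].
(1+0.0072917)^72 = 1.68724191 and (1+0.0072917)^43 = 1.36670683, so the balance is 13,000 × (1.68724191 − 1.36670683) / (1.68724191 − 1) = $6,063.30.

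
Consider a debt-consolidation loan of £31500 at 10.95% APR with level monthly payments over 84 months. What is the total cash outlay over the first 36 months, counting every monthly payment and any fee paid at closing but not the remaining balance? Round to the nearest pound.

£19,387

At 10.95% the monthly rate is 0.0091250, so the payment is 31,500 × 0.0091250 / (1 − 1.0091250^−84) = £538.53.
Total outlay = 36 × £538.53 = £19,387.08.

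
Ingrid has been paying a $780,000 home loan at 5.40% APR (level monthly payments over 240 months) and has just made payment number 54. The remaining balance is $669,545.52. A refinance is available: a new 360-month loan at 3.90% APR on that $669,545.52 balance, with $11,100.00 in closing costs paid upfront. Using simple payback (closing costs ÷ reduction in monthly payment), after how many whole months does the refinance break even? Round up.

Current payment = 780,000 × 5.4%/12 / (1 − (1+0.0045000)^−240) = $5,321.56.
Refinanced payment = 669,545.52 × 0.0032500 / (1 − (1+0.0032500)^−360) = $3,158.03.
Monthly savings = $5,321.56 − $3,158.03 = $2,163.53.
Break-even = $11,100.00 / $2,163.53 = 5.13 → 6 months.

6 months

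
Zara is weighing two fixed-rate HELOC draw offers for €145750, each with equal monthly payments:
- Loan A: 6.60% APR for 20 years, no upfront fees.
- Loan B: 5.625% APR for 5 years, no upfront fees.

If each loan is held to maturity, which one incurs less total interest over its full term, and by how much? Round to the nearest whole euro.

Loan B by €95,320

Loan A: monthly rate = 6.6%/12 = 0.0055000; payment = 145,750 × 0.0055000 / (1 − (1+0.0055000)^−240) = €1,095.27.
Total interest on Loan A = 240 × €1,095.27 − €145,750 = €117,114.80.
Loan B: at 5.625% the monthly rate is 0.0046875, so the payment is 145,750 × 0.0046875 / (1 − 1.0046875^−60) = €2,792.41.
Total interest on Loan B = 60 × €2,792.41 − €145,750 = €21,794.60.
Loan B is lower by €95,320.20.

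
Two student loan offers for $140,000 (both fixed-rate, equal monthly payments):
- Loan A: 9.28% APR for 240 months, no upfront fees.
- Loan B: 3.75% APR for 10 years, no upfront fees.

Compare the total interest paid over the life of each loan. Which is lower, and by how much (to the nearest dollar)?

Loan B by $140,282

Loan A: monthly rate = 9.28%/12 = 0.0077333; payment = 140,000 × 0.0077333 / (1 − (1+0.0077333)^−240) = $1,284.94.
Total interest on Loan A = 240 × $1,284.94 − $140,000 = $168,385.60.
Loan B: at 3.75% the monthly rate is 0.0031250, so the payment is 140,000 × 0.0031250 / (1 − 1.0031250^−120) = $1,400.86.
Total interest on Loan B = 120 × $1,400.86 − $140,000 = $28,103.20.
Loan B is lower by $140,282.40.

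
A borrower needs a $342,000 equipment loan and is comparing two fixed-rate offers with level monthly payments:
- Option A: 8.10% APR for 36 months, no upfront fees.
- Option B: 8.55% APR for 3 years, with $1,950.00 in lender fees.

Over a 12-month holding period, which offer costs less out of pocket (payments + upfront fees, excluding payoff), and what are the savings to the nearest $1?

Option A by $2,804

Option A: at 8.10% the monthly rate is 0.0067500, so the payment is 342,000 × 0.0067500 / (1 − 1.0067500^−36) = $10,732.82.
Option B: at 8.55% the monthly rate is 0.0071250, so the payment is 342,000 × 0.0071250 / (1 − 1.0071250^−36) = $10,804.02.
Over 12 months: Option A costs 12 × $10,732.82 = $128,793.84; Option B costs 12 × $10,804.02 + $1,950.00 = $131,598.24.
Option A is cheaper by $131,598.24 − $128,793.84 = $2,804.40.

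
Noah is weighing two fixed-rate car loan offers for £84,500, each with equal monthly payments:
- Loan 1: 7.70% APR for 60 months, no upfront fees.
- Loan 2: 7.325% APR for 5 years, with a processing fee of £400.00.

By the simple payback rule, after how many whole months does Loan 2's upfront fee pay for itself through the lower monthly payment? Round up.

27 months

Loan 1: at 7.70% the monthly rate is 0.0064167, so the payment is 84,500 × 0.0064167 / (1 − 1.0064167^−60) = £1,701.25.
Loan 2: at 7.325% the monthly rate is 0.0061042, so the payment is 84,500 × 0.0061042 / (1 − 1.0061042^−60) = £1,686.19.
Monthly savings = £1,701.25 − £1,686.19 = £15.06.
Break-even = £400.00 / £15.06 = 26.56 → 27 months.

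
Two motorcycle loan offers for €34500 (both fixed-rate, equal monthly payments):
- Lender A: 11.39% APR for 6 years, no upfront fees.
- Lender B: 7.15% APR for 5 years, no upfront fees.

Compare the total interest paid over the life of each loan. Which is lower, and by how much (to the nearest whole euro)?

Lender B by €6,643

Lender A: monthly rate = 11.39%/12 = 0.0094917; payment = 34,500 × 0.0094917 / (1 − (1+0.0094917)^−72) = €663.59.
Total interest on Lender A = 72 × €663.59 − €34,500 = €13,278.48.
Lender B: at 7.15% the monthly rate is 0.0059583, so the payment is 34,500 × 0.0059583 / (1 − 1.0059583^−60) = €685.59.
Total interest on Lender B = 60 × €685.59 − €34,500 = €6,635.40.
Lender B is lower by €6,643.08.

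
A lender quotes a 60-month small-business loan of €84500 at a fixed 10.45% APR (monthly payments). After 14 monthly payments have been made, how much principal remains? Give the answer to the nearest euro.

€68,519

With monthly rate i = 10.45%/12 = 0.0087083, the balance after k of n payments is P · [(1+i)^n − (1+i)^k] / [(1+i)^n − 1].
(1+0.0087083)^60 = 1.68242814 and (1+0.0087083)^14 = 1.12906390, so the balance is 84,500 × (1.68242814 − 1.12906390) / (1.68242814 − 1) = €68,518.98.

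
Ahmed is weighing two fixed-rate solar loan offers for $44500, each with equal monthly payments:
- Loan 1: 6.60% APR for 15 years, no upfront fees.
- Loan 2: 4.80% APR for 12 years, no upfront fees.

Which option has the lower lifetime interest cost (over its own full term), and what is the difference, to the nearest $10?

Loan 2 by $11,590

Loan 1: monthly rate = 6.6%/12 = 0.0055000; payment = 44,500 × 0.0055000 / (1 − (1+0.0055000)^−180) = $390.09.
Total interest on Loan 1 = 180 × $390.09 − $44,500 = $25,716.20.
Loan 2: at 4.80% the monthly rate is 0.0040000, so the payment is 44,500 × 0.0040000 / (1 − 1.0040000^−144) = $407.13.
Total interest on Loan 2 = 144 × $407.13 − $44,500 = $14,126.72.
Loan 2 is lower by $11,589.48.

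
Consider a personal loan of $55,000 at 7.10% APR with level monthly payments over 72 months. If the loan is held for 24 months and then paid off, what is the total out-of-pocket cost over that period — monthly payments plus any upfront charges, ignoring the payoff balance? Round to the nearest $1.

At 7.10% the monthly rate is 0.0059167, so the payment is 55,000 × 0.0059167 / (1 − 1.0059167^−72) = $940.34.
Total outlay = 24 × $940.34 = $22,568.16.

$22,568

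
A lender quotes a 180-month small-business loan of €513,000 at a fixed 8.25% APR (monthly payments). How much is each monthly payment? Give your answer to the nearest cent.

€4,976.82

Monthly rate = 8.25%/12 = 0.0068750; payment = 513,000 × 0.0068750 / (1 − (1+0.0068750)^−180) = €4,976.82.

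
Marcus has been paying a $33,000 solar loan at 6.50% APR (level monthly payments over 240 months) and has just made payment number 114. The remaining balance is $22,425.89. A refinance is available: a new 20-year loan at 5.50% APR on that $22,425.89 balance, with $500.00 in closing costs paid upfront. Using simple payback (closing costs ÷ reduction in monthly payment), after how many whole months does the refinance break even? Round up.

Current payment = 33,000 × 6.5%/12 / (1 − (1+0.0054167)^−240) = $246.04.
Refinanced payment = 22,425.89 × 0.0045833 / (1 − (1+0.0045833)^−240) = $154.26.
Monthly savings = $246.04 − $154.26 = $91.78.
Break-even = $500.00 / $91.78 = 5.45 → 6 months.

6 months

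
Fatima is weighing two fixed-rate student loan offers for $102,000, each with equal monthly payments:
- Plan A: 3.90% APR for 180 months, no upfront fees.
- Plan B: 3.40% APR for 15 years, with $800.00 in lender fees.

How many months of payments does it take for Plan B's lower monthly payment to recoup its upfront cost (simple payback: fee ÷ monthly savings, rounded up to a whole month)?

32 months

Plan A: at 3.90% the monthly rate is 0.0032500, so the payment is 102,000 × 0.0032500 / (1 − 1.0032500^−180) = $749.38.
Plan B: monthly rate = 3.4%/12 = 0.0028333; payment = 102,000 × 0.0028333 / (1 − (1+0.0028333)^−180) = $724.18.
Monthly savings = $749.38 − $724.18 = $25.20.
Break-even = $800.00 / $25.20 = 31.75 → 32 months.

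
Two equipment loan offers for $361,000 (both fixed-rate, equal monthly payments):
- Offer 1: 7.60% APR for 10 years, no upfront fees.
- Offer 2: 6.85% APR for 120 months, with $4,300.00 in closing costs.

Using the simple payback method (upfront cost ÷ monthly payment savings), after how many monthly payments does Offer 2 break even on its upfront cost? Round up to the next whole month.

31 months

Offer 1: at 7.60% the monthly rate is 0.0063333, so the payment is 361,000 × 0.0063333 / (1 − 1.0063333^−120) = $4,304.00.
Offer 2: monthly rate = 6.85%/12 = 0.0057083; payment = 361,000 × 0.0057083 / (1 − (1+0.0057083)^−120) = $4,163.66.
Monthly savings = $4,304.00 − $4,163.66 = $140.34.
Break-even = $4,300.00 / $140.34 = 30.64 → 31 months.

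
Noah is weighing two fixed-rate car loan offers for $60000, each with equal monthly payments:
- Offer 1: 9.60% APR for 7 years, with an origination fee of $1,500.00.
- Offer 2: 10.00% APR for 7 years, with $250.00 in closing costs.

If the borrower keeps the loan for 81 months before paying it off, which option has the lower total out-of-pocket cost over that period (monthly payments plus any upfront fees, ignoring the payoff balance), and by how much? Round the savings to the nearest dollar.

Offer 1: at 9.60% the monthly rate is 0.0080000, so the payment is 60,000 × 0.0080000 / (1 − 1.0080000^−84) = $983.71.
Offer 2: monthly rate = 10%/12 = 0.0083333; payment = 60,000 × 0.0083333 / (1 − (1+0.0083333)^−84) = $996.07.
Over 81 months: Offer 1 costs 81 × $983.71 + $1,500.00 = $81,180.51; Offer 2 costs 81 × $996.07 + $250.00 = $80,931.67.
Offer 2 is cheaper by $81,180.51 − $80,931.67 = $248.84.

Offer 2 by $249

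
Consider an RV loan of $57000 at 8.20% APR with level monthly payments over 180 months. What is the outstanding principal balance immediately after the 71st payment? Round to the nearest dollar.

With monthly rate i = 8.2%/12 = 0.0068333, the balance after k of n payments is P · [(1+i)^n − (1+i)^k] / [(1+i)^n − 1].
(1+0.0068333)^180 = 3.40694688 and (1+0.0068333)^71 = 1.62176738, so the balance is 57,000 × (3.40694688 − 1.62176738) / (3.40694688 − 1) = $42,275.64.

$42,276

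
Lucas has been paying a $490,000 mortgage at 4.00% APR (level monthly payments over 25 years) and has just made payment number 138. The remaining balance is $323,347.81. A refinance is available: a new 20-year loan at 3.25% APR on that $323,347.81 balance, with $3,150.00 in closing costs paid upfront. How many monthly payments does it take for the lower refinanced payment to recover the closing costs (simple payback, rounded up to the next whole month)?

5 months

Current payment = 490,000 × 4%/12 / (1 − (1+0.0033333)^−300) = $2,586.40.
Refinanced payment = 323,347.81 × 0.0027083 / (1 − (1+0.0027083)^−240) = $1,834.02.
Monthly savings = $2,586.40 − $1,834.02 = $752.38.
Break-even = $3,150.00 / $752.38 = 4.19 → 5 months.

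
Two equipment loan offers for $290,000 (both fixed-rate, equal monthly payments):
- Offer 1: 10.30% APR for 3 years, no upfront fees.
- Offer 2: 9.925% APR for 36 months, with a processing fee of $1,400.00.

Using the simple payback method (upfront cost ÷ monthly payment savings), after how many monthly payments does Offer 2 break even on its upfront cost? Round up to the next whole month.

28 months

Offer 1: at 10.30% the monthly rate is 0.0085833, so the payment is 290,000 × 0.0085833 / (1 − 1.0085833^−36) = $9,398.38.
Offer 2: monthly rate = 9.925%/12 = 0.0082708; payment = 290,000 × 0.0082708 / (1 − (1+0.0082708)^−36) = $9,347.28.
Monthly savings = $9,398.38 − $9,347.28 = $51.10.
Break-even = $1,400.00 / $51.10 = 27.40 → 28 months.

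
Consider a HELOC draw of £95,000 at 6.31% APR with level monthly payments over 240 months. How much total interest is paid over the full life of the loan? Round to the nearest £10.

At 6.31% the monthly rate is 0.0052583, so the payment is 95,000 × 0.0052583 / (1 − 1.0052583^−240) = £697.71.
Total paid = 240 × £697.71 = £167,450.40; interest = £167,450.40 − £95,000 = £72,450.40.

£72,450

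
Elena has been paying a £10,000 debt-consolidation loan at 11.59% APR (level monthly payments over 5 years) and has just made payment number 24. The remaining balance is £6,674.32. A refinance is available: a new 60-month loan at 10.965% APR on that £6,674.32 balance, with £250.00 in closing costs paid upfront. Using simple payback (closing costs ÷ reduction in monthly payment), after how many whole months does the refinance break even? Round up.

Current payment = 10,000 × 11.59%/12 / (1 − (1+0.0096583)^−60) = £220.38.
Refinanced payment = 6,674.32 × 0.0091375 / (1 − (1+0.0091375)^−60) = £145.00.
Monthly savings = £220.38 − £145.00 = £75.38.
Break-even = £250.00 / £75.38 = 3.32 → 4 months.

4 months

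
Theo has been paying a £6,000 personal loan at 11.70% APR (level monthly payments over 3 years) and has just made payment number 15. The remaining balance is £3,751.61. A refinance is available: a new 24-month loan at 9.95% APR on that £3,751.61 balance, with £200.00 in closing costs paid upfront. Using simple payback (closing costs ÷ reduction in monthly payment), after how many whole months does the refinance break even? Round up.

Current payment = 6,000 × 11.7%/12 / (1 − (1+0.0097500)^−36) = £198.43.
Refinanced payment = 3,751.61 × 0.0082917 / (1 − (1+0.0082917)^−24) = £173.03.
Monthly savings = £198.43 − £173.03 = £25.40.
Break-even = £200.00 / £25.40 = 7.87 → 8 months.

8 months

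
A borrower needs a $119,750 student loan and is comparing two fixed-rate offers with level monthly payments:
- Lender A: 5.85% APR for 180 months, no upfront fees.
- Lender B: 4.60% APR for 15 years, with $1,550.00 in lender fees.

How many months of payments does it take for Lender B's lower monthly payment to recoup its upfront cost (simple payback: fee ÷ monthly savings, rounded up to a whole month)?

20 months

Lender A: monthly rate = 5.85%/12 = 0.0048750; payment = 119,750 × 0.0048750 / (1 − (1+0.0048750)^−180) = $1,000.84.
Lender B: at 4.60% the monthly rate is 0.0038333, so the payment is 119,750 × 0.0038333 / (1 − 1.0038333^−180) = $922.21.
Monthly savings = $1,000.84 − $922.21 = $78.63.
Break-even = $1,550.00 / $78.63 = 19.71 → 20 months.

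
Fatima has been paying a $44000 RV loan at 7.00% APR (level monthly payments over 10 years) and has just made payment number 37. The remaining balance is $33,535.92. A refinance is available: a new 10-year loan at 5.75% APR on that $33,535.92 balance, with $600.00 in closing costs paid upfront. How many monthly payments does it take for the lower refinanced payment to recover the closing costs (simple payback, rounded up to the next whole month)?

Current payment = 44,000 × 7%/12 / (1 − (1+0.0058333)^−120) = $510.88.
Refinanced payment = 33,535.92 × 0.0047917 / (1 − (1+0.0047917)^−120) = $368.12.
Monthly savings = $510.88 − $368.12 = $142.76.
Break-even = $600.00 / $142.76 = 4.20 → 5 months.

5 months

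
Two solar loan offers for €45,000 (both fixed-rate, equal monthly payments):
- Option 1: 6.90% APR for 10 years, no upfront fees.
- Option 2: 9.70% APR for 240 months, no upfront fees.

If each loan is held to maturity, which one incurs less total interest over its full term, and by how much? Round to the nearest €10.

Option 1: monthly rate = 6.9%/12 = 0.0057500; payment = 45,000 × 0.0057500 / (1 − (1+0.0057500)^−120) = €520.17.
Total interest on Option 1 = 120 × €520.17 − €45,000 = €17,420.40.
Option 2: monthly rate = 9.7%/12 = 0.0080833; payment = 45,000 × 0.0080833 / (1 − (1+0.0080833)^−240) = €425.35.
Total interest on Option 2 = 240 × €425.35 − €45,000 = €57,084.00.
Option 1 is lower by €39,663.60.

Option 1 by €39,660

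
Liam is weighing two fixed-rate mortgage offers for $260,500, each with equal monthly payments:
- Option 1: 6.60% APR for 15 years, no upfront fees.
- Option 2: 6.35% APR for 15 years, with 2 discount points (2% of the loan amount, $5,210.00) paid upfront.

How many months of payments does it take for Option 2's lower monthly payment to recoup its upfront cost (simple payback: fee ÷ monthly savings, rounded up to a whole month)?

146 months

Option 1: monthly rate = 6.6%/12 = 0.0055000; payment = 260,500 × 0.0055000 / (1 − (1+0.0055000)^−180) = $2,283.58.
Option 2: at 6.35% the monthly rate is 0.0052917, so the payment is 260,500 × 0.0052917 / (1 − 1.0052917^−180) = $2,247.81.
Monthly savings = $2,283.58 − $2,247.81 = $35.77.
Break-even = $5,210.00 / $35.77 = 145.65 → 146 months.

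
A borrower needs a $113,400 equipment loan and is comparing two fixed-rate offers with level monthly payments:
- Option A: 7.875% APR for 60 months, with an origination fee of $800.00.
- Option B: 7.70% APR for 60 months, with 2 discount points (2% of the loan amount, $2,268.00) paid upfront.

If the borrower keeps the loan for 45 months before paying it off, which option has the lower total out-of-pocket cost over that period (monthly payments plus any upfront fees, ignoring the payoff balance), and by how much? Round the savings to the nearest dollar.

Option A by $1,042

Option A: monthly rate = 7.875%/12 = 0.0065625; payment = 113,400 × 0.0065625 / (1 − (1+0.0065625)^−60) = $2,292.57.
Option B: monthly rate = 7.7%/12 = 0.0064167; payment = 113,400 × 0.0064167 / (1 − (1+0.0064167)^−60) = $2,283.10.
Over 45 months: Option A costs 45 × $2,292.57 + $800.00 = $103,965.65; Option B costs 45 × $2,283.10 + $2,268.00 = $105,007.50.
Option A is cheaper by $105,007.50 − $103,965.65 = $1,041.85.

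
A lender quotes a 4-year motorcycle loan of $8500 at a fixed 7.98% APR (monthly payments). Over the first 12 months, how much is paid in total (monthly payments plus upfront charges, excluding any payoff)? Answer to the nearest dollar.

$2,489

At 7.98% the monthly rate is 0.0066500, so the payment is 8,500 × 0.0066500 / (1 − 1.0066500^−48) = $207.43.
Total outlay = 12 × $207.43 = $2,489.16.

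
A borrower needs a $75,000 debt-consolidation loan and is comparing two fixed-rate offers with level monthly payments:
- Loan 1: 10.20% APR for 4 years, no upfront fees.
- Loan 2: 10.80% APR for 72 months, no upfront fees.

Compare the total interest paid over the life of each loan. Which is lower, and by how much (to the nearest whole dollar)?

Loan 1 by $10,580

Loan 1: at 10.20% the monthly rate is 0.0085000, so the payment is 75,000 × 0.0085000 / (1 − 1.0085000^−48) = $1,909.41.
Total interest on Loan 1 = 48 × $1,909.41 − $75,000 = $16,651.68.
Loan 2: at 10.80% the monthly rate is 0.0090000, so the payment is 75,000 × 0.0090000 / (1 − 1.0090000^−72) = $1,419.88.
Total interest on Loan 2 = 72 × $1,419.88 − $75,000 = $27,231.36.
Loan 1 is lower by $10,579.68.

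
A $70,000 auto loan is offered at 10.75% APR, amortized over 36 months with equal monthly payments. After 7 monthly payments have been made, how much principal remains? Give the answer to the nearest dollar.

$58,089

With monthly rate i = 10.75%/12 = 0.0089583, the balance after k of n payments is P · [(1+i)^n − (1+i)^k] / [(1+i)^n − 1].
(1+0.0089583)^36 = 1.37859386 and (1+0.0089583)^7 = 1.06441901, so the balance is 70,000 × (1.37859386 − 1.06441901) / (1.37859386 − 1) = $58,089.27.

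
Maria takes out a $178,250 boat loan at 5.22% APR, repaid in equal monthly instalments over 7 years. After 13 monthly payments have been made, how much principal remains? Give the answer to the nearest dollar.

With monthly rate i = 5.22%/12 = 0.0043500, the balance after k of n payments is P · [(1+i)^n − (1+i)^k] / [(1+i)^n − 1].
(1+0.0043500)^84 = 1.43994879 and (1+0.0043500)^13 = 1.05804975, so the balance is 178,250 × (1.43994879 − 1.05804975) / (1.43994879 − 1) = $154,730.52.

$154,731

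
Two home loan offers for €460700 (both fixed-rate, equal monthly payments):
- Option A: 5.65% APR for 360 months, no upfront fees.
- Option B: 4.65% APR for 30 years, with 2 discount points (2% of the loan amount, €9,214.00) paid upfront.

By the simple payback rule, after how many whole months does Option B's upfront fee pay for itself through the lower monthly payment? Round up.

33 months

Option A: monthly rate = 5.65%/12 = 0.0047083; payment = 460,700 × 0.0047083 / (1 − (1+0.0047083)^−360) = €2,659.33.
Option B: at 4.65% the monthly rate is 0.0038750, so the payment is 460,700 × 0.0038750 / (1 − 1.0038750^−360) = €2,375.54.
Monthly savings = €2,659.33 − €2,375.54 = €283.79.
Break-even = €9,214.00 / €283.79 = 32.47 → 33 months.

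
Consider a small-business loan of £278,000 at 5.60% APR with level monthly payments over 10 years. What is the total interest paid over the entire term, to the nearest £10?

£85,700

Monthly rate = 5.6%/12 = 0.0046667; payment = 278,000 × 0.0046667 / (1 − (1+0.0046667)^−120) = £3,030.82.
Total paid = 120 × £3,030.82 = £363,698.40; interest = £363,698.40 − £278,000 = £85,698.40.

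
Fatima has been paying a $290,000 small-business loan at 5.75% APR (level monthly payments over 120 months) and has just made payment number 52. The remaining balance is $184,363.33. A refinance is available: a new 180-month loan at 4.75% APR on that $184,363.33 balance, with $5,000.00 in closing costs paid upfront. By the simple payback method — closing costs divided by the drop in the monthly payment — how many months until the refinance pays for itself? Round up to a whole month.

Current payment = 290,000 × 5.75%/12 / (1 − (1+0.0047917)^−120) = $3,183.31.
Refinanced payment = 184,363.33 × 0.0039583 / (1 − (1+0.0039583)^−180) = $1,434.04.
Monthly savings = $3,183.31 − $1,434.04 = $1,749.27.
Break-even = $5,000.00 / $1,749.27 = 2.86 → 3 months.

3 months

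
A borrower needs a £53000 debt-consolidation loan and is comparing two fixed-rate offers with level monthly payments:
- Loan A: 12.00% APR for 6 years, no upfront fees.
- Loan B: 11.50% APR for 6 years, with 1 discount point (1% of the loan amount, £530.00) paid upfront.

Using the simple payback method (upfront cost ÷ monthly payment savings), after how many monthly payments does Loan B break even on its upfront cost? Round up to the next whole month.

39 months

Loan A: monthly rate = 12%/12 = 0.0100000; payment = 53,000 × 0.0100000 / (1 − (1+0.0100000)^−72) = £1,036.16.
Loan B: at 11.50% the monthly rate is 0.0095833, so the payment is 53,000 × 0.0095833 / (1 − 1.0095833^−72) = £1,022.43.
Monthly savings = £1,036.16 − £1,022.43 = £13.73.
Break-even = £530.00 / £13.73 = 38.60 → 39 months.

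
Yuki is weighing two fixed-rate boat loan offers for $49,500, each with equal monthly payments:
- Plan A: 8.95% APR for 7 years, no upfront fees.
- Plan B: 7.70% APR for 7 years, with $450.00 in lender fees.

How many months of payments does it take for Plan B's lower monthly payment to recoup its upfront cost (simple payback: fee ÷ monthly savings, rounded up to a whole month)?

Plan A: monthly rate = 8.95%/12 = 0.0074583; payment = 49,500 × 0.0074583 / (1 − (1+0.0074583)^−84) = $795.15.
Plan B: at 7.70% the monthly rate is 0.0064167, so the payment is 49,500 × 0.0064167 / (1 − 1.0064167^−84) = $764.14.
Monthly savings = $795.15 − $764.14 = $31.01.
Break-even = $450.00 / $31.01 = 14.51 → 15 months.

15 months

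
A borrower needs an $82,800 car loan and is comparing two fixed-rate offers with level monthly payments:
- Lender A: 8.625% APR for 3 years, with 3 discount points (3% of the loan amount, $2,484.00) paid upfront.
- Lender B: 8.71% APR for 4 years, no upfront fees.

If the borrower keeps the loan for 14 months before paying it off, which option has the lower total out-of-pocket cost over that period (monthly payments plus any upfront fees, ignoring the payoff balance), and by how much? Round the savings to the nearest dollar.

Lender B by $10,457

Lender A: monthly rate = 8.625%/12 = 0.0071875; payment = 82,800 × 0.0071875 / (1 − (1+0.0071875)^−36) = $2,618.59.
Lender B: at 8.71% the monthly rate is 0.0072583, so the payment is 82,800 × 0.0072583 / (1 − 1.0072583^−48) = $2,049.10.
Over 14 months: Lender A costs 14 × $2,618.59 + $2,484.00 = $39,144.26; Lender B costs 14 × $2,049.10 = $28,687.40.
Lender B is cheaper by $39,144.26 − $28,687.40 = $10,456.86.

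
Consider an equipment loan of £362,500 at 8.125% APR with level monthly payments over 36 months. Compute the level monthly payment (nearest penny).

Monthly rate = 8.125%/12 = 0.0067708; payment = 362,500 × 0.0067708 / (1 − (1+0.0067708)^−36) = £11,380.35.

£11,380.35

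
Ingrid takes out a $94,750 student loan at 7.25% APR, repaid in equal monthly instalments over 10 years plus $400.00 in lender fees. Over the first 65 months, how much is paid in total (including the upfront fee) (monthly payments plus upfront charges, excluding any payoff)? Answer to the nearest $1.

Monthly rate = 7.25%/12 = 0.0060417; payment = 94,750 × 0.0060417 / (1 − (1+0.0060417)^−120) = $1,112.37.
Total outlay = 65 × $1,112.37 + $400.00 = $72,704.05.

$72,704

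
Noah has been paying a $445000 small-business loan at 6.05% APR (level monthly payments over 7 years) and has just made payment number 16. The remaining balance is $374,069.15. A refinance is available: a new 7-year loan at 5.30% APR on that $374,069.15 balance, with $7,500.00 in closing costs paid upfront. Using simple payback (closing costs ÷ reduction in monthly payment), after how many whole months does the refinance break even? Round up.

Current payment = 445,000 × 6.05%/12 / (1 − (1+0.0050417)^−84) = $6,511.48.
Refinanced payment = 374,069.15 × 0.0044167 / (1 − (1+0.0044167)^−84) = $5,339.95.
Monthly savings = $6,511.48 − $5,339.95 = $1,171.53.
Break-even = $7,500.00 / $1,171.53 = 6.40 → 7 months.

7 months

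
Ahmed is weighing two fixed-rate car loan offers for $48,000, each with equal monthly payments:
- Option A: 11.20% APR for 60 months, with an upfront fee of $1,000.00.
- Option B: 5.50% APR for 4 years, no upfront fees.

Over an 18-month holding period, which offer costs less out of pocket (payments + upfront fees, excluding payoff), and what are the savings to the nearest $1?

Option A by $222

Option A: monthly rate = 11.2%/12 = 0.0093333; payment = 48,000 × 0.0093333 / (1 − (1+0.0093333)^−60) = $1,048.43.
Option B: monthly rate = 5.5%/12 = 0.0045833; payment = 48,000 × 0.0045833 / (1 − (1+0.0045833)^−48) = $1,116.31.
Over 18 months: Option A costs 18 × $1,048.43 + $1,000.00 = $19,871.74; Option B costs 18 × $1,116.31 = $20,093.58.
Option A is cheaper by $20,093.58 − $19,871.74 = $221.84.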